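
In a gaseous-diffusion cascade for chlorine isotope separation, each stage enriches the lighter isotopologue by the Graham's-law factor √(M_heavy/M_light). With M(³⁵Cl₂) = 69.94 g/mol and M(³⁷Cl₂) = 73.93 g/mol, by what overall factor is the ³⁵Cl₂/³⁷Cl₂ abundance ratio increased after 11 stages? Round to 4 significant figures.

Overall factor = α^11 with α = √(73.93/69.94), i.e. (73.93/69.94)^(11/2).
= 1.05705^(11/2) = 1.357.

1.357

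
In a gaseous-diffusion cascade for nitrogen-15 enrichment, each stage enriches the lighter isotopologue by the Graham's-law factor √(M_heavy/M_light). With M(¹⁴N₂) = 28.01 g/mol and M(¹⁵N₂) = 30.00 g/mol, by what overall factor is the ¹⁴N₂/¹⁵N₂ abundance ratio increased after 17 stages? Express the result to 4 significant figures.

1.792

After 17 stages the ratio has grown by (√(30.00/28.01))^17 = (30.00/28.01)^(17/2).
= 1.07105^(17/2) = 1.792.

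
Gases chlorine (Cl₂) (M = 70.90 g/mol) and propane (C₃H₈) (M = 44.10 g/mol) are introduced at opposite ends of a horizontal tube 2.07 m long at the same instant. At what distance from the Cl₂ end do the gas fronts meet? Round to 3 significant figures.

0.913 m

In equal time, each gas travels a distance ∝ its rate ∝ 1/√M, so d_Cl₂/d_C₃H₈ = √(M_C₃H₈/M_Cl₂) = √(44.10/70.90) = 0.7887.
With d_Cl₂ + d_C₃H₈ = 2.07 m, d_C₃H₈ = 2.07/(1 + 0.7887) = 1.157 m.
d_Cl₂ = 2.07 − 1.157 = 0.913 m.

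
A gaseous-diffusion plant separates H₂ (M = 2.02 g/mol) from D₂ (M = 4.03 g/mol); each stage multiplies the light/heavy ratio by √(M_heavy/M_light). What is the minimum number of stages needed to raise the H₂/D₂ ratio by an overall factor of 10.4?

7

Per stage α = (4.03/2.02)^(1/2) = 1.99505^0.5, giving ln α = 0.3453.
Need α^N ≥ 10.4 ⇒ N ≥ ln(10.4) / ln α = 2.342 / 0.3453 = 6.78.
Minimum whole number of stages: N = 7.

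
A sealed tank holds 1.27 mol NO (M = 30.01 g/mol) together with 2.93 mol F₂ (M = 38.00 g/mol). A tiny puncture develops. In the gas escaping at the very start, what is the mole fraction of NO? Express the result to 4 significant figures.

0.3278

Effusion rate of each component ∝ n_i/√M_i (partial pressure × 1/√M).
So x_NO in the escaping gas = (n_NO/√M_NO) / Σ(n_i/√M_i)
= (1.27/√30.01) / (1.27/√30.01 + 2.93/√38.00) = 0.2318/(0.2318 + 0.4753) = 0.3278.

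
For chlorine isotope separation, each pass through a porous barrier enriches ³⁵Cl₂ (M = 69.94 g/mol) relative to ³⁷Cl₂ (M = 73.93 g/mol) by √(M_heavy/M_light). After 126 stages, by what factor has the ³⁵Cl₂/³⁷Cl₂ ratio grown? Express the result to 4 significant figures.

32.96

Overall factor = α^126 with α = √(73.93/69.94), i.e. (73.93/69.94)^(126/2).
= 1.05705^63 = 32.96.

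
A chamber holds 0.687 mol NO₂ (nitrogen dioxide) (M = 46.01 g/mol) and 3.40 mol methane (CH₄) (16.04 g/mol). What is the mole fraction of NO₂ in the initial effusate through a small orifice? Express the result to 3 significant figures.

Effusion rate of each component ∝ n_i/√M_i (partial pressure × 1/√M).
So x_NO₂ in the escaping gas = (n_NO₂/√M_NO₂) / Σ(n_i/√M_i)
= (0.687/√46.01) / (0.687/√46.01 + 3.40/√16.04) = 0.1013/(0.1013 + 0.8489) = 0.107.

0.107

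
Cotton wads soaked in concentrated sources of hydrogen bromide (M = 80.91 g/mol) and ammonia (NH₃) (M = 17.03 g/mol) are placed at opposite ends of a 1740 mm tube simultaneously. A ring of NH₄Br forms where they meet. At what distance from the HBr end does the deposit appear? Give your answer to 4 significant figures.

Distances travelled in equal time are proportional to diffusion rates, so d_HBr/d_NH₃ = √(M_NH₃/M_HBr) = √(17.03/80.91) = 0.4588.
With d_HBr + d_NH₃ = 1740 mm, d_NH₃ = 1740/(1 + 0.4588) = 1193 mm.
d_HBr = 1740 − 1193 = 547.2 mm.

547.2 mm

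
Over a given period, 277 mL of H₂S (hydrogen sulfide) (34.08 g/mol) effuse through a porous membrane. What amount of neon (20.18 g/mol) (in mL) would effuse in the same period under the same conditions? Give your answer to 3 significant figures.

360 mL

Using Graham's law: rate_Ne/rate_H₂S = √(M_H₂S/M_Ne) = √(34.08/20.18) = √1.689 = 1.300.
So the volume for Ne is 277 × 1.300 = 360 mL.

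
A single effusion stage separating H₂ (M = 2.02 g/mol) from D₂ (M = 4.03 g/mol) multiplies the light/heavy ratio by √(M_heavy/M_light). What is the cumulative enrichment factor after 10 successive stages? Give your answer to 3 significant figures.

Each stage multiplies the ratio by α = √(4.03/2.02), so after 10 stages the overall factor is α^10 = (4.03/2.02)^(10/2).
= 1.99505^5 = 31.6.

31.6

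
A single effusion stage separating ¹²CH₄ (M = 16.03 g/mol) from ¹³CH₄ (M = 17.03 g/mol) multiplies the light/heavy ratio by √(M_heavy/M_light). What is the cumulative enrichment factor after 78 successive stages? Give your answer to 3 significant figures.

The single-stage factor is √(M_heavy/M_light), so 78 stages give [√(17.03/16.03)]^78 = (17.03/16.03)^(78/2).
= 1.06238^39 = 10.6.

10.6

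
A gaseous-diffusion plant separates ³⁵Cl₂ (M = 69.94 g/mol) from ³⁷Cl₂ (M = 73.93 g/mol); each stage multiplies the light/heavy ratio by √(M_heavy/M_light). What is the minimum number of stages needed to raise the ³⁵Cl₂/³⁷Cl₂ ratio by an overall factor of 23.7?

115

Single-stage factor α = √(73.93/69.94), so ln α = ½ ln(1.05705) = 0.02774.
Need α^N ≥ 23.7 ⇒ N ≥ ln(23.7) / ln α = 3.165 / 0.02774 = 114.11.
Minimum whole number of stages: N = 115.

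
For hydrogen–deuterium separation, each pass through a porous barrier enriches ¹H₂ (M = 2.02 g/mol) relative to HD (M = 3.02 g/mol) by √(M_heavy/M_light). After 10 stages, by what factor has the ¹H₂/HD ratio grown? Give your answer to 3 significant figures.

7.47

Overall factor = α^10 with α = √(3.02/2.02), i.e. (3.02/2.02)^(10/2).
= 1.49505^5 = 7.47.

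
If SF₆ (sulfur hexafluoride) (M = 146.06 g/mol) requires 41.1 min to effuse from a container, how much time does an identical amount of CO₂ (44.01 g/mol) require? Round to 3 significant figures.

Using Graham's law: t_CO₂/t_SF₆ = √(M_CO₂/M_SF₆) = √(44.01/146.06) = √0.3013 = 0.5489.
So the time for CO₂ is 41.1 × 0.5489 = 22.6 min.

22.6 min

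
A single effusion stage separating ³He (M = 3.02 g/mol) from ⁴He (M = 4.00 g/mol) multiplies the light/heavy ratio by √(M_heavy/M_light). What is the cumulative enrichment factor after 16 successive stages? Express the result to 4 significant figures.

9.472

After 16 stages the ratio has grown by (√(4.00/3.02))^16 = (4.00/3.02)^(16/2).
= 1.32450^8 = 9.472.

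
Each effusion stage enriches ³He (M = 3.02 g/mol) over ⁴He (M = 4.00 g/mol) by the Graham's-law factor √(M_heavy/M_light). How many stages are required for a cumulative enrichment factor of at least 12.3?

Per stage α = (4.00/3.02)^(1/2) = 1.32450^0.5, giving ln α = 0.1405.
Need α^N ≥ 12.3 ⇒ N ≥ ln(12.3) / ln α = 2.510 / 0.1405 = 17.86.
Rounding up, N = 18 stages.

18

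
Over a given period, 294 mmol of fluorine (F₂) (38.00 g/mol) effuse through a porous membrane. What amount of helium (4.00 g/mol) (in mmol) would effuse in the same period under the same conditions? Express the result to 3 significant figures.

From Graham's law, rate_He/rate_F₂ = √(M_F₂/M_He) = √(38.00/4.00) = √9.500 = 3.082.
So the amount for He is 294 × 3.082 = 906 mmol.

906 mmol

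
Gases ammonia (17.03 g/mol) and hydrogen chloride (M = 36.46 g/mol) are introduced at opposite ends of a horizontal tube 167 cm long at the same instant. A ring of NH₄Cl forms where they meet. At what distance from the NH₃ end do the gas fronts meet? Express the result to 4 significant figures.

99.20 cm

The fronts meet when d_NH₃ + d_HCl = L with d_NH₃/d_HCl = √(M_HCl/M_NH₃) (Graham's law). Here √(M_HCl/M_NH₃) = √(36.46/17.03) = 1.463.
With d_NH₃ + d_HCl = 167 cm, d_HCl = 167/(1 + 1.463) = 67.80 cm.
d_NH₃ = 167 − 67.80 = 99.20 cm.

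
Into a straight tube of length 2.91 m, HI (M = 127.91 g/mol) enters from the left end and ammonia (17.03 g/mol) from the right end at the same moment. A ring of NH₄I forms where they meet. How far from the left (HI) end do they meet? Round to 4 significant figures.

In equal time, each gas travels a distance ∝ its rate ∝ 1/√M, so d_HI/d_NH₃ = √(M_NH₃/M_HI) = √(17.03/127.91) = 0.3649.
With d_HI + d_NH₃ = 2.91 m, d_NH₃ = 2.91/(1 + 0.3649) = 2.132 m.
d_HI = 2.91 − 2.132 = 0.7780 m.

0.7780 m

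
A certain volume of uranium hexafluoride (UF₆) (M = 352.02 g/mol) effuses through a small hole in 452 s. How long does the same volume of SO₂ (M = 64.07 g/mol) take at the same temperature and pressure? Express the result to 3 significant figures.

By Graham's law, t_SO₂/t_UF₆ = √(M_SO₂/M_UF₆) = √(64.07/352.02) = √0.1820 = 0.4266.
So the time for SO₂ is 452 × 0.4266 = 193 s.

193 s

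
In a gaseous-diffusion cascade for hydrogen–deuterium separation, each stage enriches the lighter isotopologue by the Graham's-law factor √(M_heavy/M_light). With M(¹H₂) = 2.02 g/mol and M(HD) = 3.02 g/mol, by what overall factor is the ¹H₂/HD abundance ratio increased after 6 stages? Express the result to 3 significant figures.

Each stage multiplies the ratio by α = √(3.02/2.02), so after 6 stages the overall factor is α^6 = (3.02/2.02)^(6/2).
= 1.49505^3 = 3.34.

3.34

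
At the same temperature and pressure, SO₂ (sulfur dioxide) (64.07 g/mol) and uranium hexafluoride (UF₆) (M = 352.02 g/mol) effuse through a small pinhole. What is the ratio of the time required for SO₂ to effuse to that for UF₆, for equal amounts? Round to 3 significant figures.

Using Graham's law: t_SO₂/t_UF₆ = √(M_SO₂/M_UF₆) = √(64.07/352.02) = √0.1820 = 0.427.

0.427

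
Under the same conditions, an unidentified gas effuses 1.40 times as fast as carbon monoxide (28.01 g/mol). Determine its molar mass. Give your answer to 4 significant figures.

Graham's law gives rate_X/rate_CO = √(M_CO/M_X).
1.40 = √(28.01/M_X)
M_X = 28.01 / 1.40² = 28.01 / 1.960 = 14.29 g/mol

14.29 g/mol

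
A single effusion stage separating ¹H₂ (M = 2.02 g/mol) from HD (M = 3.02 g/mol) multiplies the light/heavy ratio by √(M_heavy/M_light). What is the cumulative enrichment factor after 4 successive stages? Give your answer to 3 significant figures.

2.24

After 4 stages the ratio has grown by (√(3.02/2.02))^4 = (3.02/2.02)^(4/2).
= 1.49505^2 = 2.24.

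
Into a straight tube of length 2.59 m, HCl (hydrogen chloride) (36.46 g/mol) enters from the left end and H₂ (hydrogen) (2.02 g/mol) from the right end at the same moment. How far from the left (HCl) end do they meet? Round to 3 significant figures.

0.493 m

Graham's law gives d_HCl/d_H₂ = rate_HCl/rate_H₂ = √(M_H₂/M_HCl) = √(2.02/36.46) = 0.2354.
With d_HCl + d_H₂ = 2.59 m, d_H₂ = 2.59/(1 + 0.2354) = 2.097 m.
d_HCl = 2.59 − 2.097 = 0.493 m.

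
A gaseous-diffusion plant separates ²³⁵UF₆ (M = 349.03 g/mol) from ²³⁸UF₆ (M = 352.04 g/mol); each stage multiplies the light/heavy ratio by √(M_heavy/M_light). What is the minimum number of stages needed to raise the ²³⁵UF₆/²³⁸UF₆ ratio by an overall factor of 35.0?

Single-stage factor α = √(352.04/349.03), so ln α = ½ ln(1.00862) = 0.004293.
Need α^N ≥ 35.0 ⇒ N ≥ ln(35.0) / ln α = 3.555 / 0.004293 = 828.08.
Rounding up, N = 829 stages.

829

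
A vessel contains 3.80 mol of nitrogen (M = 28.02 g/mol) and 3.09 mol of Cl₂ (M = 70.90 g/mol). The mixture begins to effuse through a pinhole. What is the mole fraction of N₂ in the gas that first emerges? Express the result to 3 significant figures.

Each component's effusion rate ∝ (its partial pressure)·(1/√M) ∝ n_i/√M_i.
Mole fraction of N₂ in the effusate = (n_N₂/√M_N₂) / (n_N₂/√M_N₂ + n_Cl₂/√M_Cl₂)
= (3.80/√28.02) / (3.80/√28.02 + 3.09/√70.90) = 0.7179/(0.7179 + 0.3670) = 0.662.

0.662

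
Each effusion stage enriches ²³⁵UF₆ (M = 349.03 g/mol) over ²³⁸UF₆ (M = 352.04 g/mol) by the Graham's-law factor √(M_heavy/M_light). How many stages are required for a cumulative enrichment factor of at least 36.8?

840

With α = √(352.04/349.03) per stage, ln α = ½ ln(1.00862) = 0.004293.
Need α^N ≥ 36.8 ⇒ N ≥ ln(36.8) / ln α = 3.605 / 0.004293 = 839.76.
So at least 840 stages are needed.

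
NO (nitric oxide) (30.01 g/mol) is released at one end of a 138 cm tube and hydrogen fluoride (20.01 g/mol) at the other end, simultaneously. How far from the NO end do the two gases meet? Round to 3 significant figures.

Graham's law gives d_NO/d_HF = rate_NO/rate_HF = √(M_HF/M_NO) = √(20.01/30.01) = 0.8166.
With d_NO + d_HF = 138 cm, d_HF = 138/(1 + 0.8166) = 75.97 cm.
d_NO = 138 − 75.97 = 62.0 cm.

62.0 cm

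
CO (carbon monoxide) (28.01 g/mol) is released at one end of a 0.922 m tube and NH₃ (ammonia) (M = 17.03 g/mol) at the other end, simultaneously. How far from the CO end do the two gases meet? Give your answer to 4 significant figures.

Graham's law gives d_CO/d_NH₃ = rate_CO/rate_NH₃ = √(M_NH₃/M_CO) = √(17.03/28.01) = 0.7797.
With d_CO + d_NH₃ = 0.922 m, d_NH₃ = 0.922/(1 + 0.7797) = 0.5181 m.
d_CO = 0.922 − 0.5181 = 0.4039 m.

0.4039 m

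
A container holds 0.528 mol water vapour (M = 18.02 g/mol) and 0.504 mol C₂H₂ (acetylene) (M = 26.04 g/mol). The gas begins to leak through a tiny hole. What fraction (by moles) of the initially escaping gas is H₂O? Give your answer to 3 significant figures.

0.557

Rate_i ∝ x_i/√M_i (Graham's law weighted by mole fraction), so the effusate composition follows n_i/√M_i.
x_H₂O(eff) = (n_H₂O/√M_H₂O) / (n_H₂O/√M_H₂O + n_C₂H₂/√M_C₂H₂)
= (0.528/√18.02) / (0.528/√18.02 + 0.504/√26.04) = 0.1244/(0.1244 + 0.09877) = 0.557.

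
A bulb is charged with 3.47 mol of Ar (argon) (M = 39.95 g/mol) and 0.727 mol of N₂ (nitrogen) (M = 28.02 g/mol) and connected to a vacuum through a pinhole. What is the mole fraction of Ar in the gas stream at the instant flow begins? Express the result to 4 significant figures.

0.7999

Rate_i ∝ x_i/√M_i (Graham's law weighted by mole fraction), so the effusate composition follows n_i/√M_i.
So x_Ar in the escaping gas = (n_Ar/√M_Ar) / Σ(n_i/√M_i)
= (3.47/√39.95) / (3.47/√39.95 + 0.727/√28.02) = 0.5490/(0.5490 + 0.1373) = 0.7999.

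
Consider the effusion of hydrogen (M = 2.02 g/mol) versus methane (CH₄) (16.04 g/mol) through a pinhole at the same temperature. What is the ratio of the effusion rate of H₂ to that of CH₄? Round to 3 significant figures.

2.82

From Graham's law, rate_H₂/rate_CH₄ = √(M_CH₄/M_H₂) = √(16.04/2.02) = √7.941 = 2.82.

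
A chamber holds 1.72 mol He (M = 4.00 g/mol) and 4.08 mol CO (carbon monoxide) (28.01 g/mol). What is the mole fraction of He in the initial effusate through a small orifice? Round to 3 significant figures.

Each component's effusion rate ∝ (its partial pressure)·(1/√M) ∝ n_i/√M_i.
x_He(eff) = (n_He/√M_He) / (n_He/√M_He + n_CO/√M_CO)
= (1.72/√4.00) / (1.72/√4.00 + 4.08/√28.01) = 0.8600/(0.8600 + 0.7709) = 0.527.

0.527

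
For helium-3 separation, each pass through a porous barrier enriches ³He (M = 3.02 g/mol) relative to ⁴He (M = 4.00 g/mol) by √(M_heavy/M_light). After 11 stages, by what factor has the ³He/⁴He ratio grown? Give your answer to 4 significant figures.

4.691

The single-stage factor is √(M_heavy/M_light), so 11 stages give [√(4.00/3.02)]^11 = (4.00/3.02)^(11/2).
= 1.32450^(11/2) = 4.691.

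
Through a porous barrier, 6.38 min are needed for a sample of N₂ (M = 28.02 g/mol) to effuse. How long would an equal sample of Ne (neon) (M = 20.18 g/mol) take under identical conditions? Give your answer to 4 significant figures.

From Graham's law, t_Ne/t_N₂ = √(M_Ne/M_N₂) = √(20.18/28.02) = √0.7202 = 0.8486.
So the time for Ne is 6.38 × 0.8486 = 5.414 min.

5.414 min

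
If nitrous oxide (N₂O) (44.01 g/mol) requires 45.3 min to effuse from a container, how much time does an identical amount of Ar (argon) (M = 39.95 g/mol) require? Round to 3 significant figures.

Using Graham's law: t_Ar/t_N₂O = √(M_Ar/M_N₂O) = √(39.95/44.01) = √0.9077 = 0.9528.
So the time for Ar is 45.3 × 0.9528 = 43.2 min.

43.2 min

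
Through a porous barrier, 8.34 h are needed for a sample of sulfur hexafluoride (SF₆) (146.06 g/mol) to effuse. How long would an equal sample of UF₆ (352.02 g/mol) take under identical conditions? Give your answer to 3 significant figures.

From Graham's law, t_UF₆/t_SF₆ = √(M_UF₆/M_SF₆) = √(352.02/146.06) = √2.410 = 1.552.
So the time for UF₆ is 8.34 × 1.552 = 12.9 h.

12.9 h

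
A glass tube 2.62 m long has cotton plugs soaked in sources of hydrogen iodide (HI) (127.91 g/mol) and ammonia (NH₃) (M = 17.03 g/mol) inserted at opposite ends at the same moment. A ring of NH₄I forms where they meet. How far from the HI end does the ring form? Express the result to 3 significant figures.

0.700 m

Distances travelled in equal time are proportional to diffusion rates, so d_HI/d_NH₃ = √(M_NH₃/M_HI) = √(17.03/127.91) = 0.3649.
With d_HI + d_NH₃ = 2.62 m, d_NH₃ = 2.62/(1 + 0.3649) = 1.920 m.
d_HI = 2.62 − 1.920 = 0.700 m.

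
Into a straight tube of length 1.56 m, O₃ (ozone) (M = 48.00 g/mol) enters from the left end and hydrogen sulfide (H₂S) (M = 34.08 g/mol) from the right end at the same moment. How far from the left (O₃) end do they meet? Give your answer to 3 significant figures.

0.713 m

The fronts meet when d_O₃ + d_H₂S = L with d_O₃/d_H₂S = √(M_H₂S/M_O₃) (Graham's law). Here √(M_H₂S/M_O₃) = √(34.08/48.00) = 0.8426.
With d_O₃ + d_H₂S = 1.56 m, d_H₂S = 1.56/(1 + 0.8426) = 0.8466 m.
d_O₃ = 1.56 − 0.8466 = 0.713 m.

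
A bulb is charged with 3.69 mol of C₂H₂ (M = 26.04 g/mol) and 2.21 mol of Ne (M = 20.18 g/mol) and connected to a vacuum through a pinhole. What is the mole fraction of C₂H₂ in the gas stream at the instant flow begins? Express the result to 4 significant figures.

0.5951

Each component's effusion rate ∝ (its partial pressure)·(1/√M) ∝ n_i/√M_i.
So x_C₂H₂ in the escaping gas = (n_C₂H₂/√M_C₂H₂) / Σ(n_i/√M_i)
= (3.69/√26.04) / (3.69/√26.04 + 2.21/√20.18) = 0.7231/(0.7231 + 0.4920) = 0.5951.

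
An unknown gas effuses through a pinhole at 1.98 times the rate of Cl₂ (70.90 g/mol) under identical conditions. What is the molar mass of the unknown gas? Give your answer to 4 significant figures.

Since effusion rate ∝ 1/√M, rate_X/rate_Cl₂ = √(M_Cl₂/M_X).
1.98 = √(70.90/M_X)
M_X = 70.90 / 1.98² = 70.90 / 3.920 = 18.08 g/mol

18.08 g/mol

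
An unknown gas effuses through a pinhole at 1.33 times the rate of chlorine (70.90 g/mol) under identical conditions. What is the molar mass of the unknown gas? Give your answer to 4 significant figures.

From Graham's law, rate_X/rate_Cl₂ = √(M_Cl₂/M_X).
1.33 = √(70.90/M_X)
M_X = 70.90 / 1.33² = 70.90 / 1.769 = 40.08 g/mol

40.08 g/mol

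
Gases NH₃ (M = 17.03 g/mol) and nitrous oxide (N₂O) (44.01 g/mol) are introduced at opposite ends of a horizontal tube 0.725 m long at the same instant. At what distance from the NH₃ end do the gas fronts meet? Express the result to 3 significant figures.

Distances travelled in equal time are proportional to diffusion rates, so d_NH₃/d_N₂O = √(M_N₂O/M_NH₃) = √(44.01/17.03) = 1.608.
With d_NH₃ + d_N₂O = 0.725 m, d_N₂O = 0.725/(1 + 1.608) = 0.2780 m.
d_NH₃ = 0.725 − 0.2780 = 0.447 m.

0.447 m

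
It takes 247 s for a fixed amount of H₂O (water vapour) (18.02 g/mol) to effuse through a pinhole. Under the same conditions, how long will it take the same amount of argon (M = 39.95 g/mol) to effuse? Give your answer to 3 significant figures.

368 s

By Graham's law, t_Ar/t_H₂O = √(M_Ar/M_H₂O) = √(39.95/18.02) = √2.217 = 1.489.
So the time for Ar is 247 × 1.489 = 368 s.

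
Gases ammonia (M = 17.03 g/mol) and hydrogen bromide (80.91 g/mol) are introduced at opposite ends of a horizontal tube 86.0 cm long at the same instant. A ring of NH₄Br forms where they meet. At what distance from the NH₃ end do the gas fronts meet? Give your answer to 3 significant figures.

In equal time, each gas travels a distance ∝ its rate ∝ 1/√M, so d_NH₃/d_HBr = √(M_HBr/M_NH₃) = √(80.91/17.03) = 2.180.
With d_NH₃ + d_HBr = 86.0 cm, d_HBr = 86.0/(1 + 2.180) = 27.05 cm.
d_NH₃ = 86.0 − 27.05 = 59.0 cm.

59.0 cm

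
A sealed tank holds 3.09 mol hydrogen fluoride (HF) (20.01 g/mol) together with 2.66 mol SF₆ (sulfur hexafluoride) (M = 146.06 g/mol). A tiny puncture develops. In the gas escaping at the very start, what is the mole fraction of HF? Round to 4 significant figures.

The effusion rate of species i is ∝ p_i/√M_i ∝ n_i/√M_i.
Mole fraction of HF in the effusate = (n_HF/√M_HF) / (n_HF/√M_HF + n_SF₆/√M_SF₆)
= (3.09/√20.01) / (3.09/√20.01 + 2.66/√146.06) = 0.6908/(0.6908 + 0.2201) = 0.7584.

0.7584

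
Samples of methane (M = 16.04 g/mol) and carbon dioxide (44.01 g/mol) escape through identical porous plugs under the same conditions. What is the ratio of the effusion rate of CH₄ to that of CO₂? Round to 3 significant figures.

1.66

From Graham's law, rate_CH₄/rate_CO₂ = √(M_CO₂/M_CH₄) = √(44.01/16.04) = √2.744 = 1.66.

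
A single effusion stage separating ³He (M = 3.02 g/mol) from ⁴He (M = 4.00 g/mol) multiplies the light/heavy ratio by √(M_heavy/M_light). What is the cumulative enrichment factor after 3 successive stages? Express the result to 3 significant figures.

1.52

After 3 stages the ratio has grown by (√(4.00/3.02))^3 = (4.00/3.02)^(3/2).
= 1.32450^(3/2) = 1.52.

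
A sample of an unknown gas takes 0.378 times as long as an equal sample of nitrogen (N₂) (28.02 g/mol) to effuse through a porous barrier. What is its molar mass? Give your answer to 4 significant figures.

Using Graham's law: t_X/t_N₂ = √(M_X/M_N₂).
0.378 = √(M_X/28.02)
M_X = 28.02 × 0.378² = 28.02 × 0.1429 = 4.004 g/mol

4.004 g/mol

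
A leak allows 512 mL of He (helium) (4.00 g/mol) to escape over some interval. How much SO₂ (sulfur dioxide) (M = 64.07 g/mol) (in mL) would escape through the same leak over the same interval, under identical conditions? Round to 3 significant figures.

From Graham's law, rate_SO₂/rate_He = √(M_He/M_SO₂) = √(4.00/64.07) = √0.06243 = 0.2499.
So the volume for SO₂ is 512 × 0.2499 = 128 mL.

128 mL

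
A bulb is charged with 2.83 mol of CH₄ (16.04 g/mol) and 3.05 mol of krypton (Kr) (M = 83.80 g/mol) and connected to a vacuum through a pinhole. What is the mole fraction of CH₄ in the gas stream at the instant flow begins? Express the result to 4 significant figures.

0.6796

Effusion rate of each component ∝ n_i/√M_i (partial pressure × 1/√M).
So x_CH₄ in the escaping gas = (n_CH₄/√M_CH₄) / Σ(n_i/√M_i)
= (2.83/√16.04) / (2.83/√16.04 + 3.05/√83.80) = 0.7066/(0.7066 + 0.3332) = 0.6796.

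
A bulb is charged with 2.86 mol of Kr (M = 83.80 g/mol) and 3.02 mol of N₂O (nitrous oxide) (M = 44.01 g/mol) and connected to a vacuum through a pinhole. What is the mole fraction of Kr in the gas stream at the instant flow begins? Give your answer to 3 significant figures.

Effusion rate of each component ∝ n_i/√M_i (partial pressure × 1/√M).
So x_Kr in the escaping gas = (n_Kr/√M_Kr) / Σ(n_i/√M_i)
= (2.86/√83.80) / (2.86/√83.80 + 3.02/√44.01) = 0.3124/(0.3124 + 0.4552) = 0.407.

0.407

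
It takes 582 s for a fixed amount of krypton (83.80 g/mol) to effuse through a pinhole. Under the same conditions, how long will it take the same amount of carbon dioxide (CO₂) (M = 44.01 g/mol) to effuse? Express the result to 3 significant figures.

Using Graham's law: t_CO₂/t_Kr = √(M_CO₂/M_Kr) = √(44.01/83.80) = √0.5252 = 0.7247.
So the time for CO₂ is 582 × 0.7247 = 422 s.

422 s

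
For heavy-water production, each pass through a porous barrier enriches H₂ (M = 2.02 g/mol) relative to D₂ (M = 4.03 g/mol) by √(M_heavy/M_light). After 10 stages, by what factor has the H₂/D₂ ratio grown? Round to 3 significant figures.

31.6

Each stage multiplies the ratio by α = √(4.03/2.02), so after 10 stages the overall factor is α^10 = (4.03/2.02)^(10/2).
= 1.99505^5 = 31.6.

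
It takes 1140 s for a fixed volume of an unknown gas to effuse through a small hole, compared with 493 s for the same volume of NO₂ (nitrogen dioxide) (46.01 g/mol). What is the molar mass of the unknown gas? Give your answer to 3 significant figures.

246 g/mol

From Graham's law, t_X/t_NO₂ = √(M_X/M_NO₂).
1140/493 = 2.312 = √(M_X/46.01)
M_X = 46.01 × 2.312² = 46.01 × 5.347 = 246 g/mol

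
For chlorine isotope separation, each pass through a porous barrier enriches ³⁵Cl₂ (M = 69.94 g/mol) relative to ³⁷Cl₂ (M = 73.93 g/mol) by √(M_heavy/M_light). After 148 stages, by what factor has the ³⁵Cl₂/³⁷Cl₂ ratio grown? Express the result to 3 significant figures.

After 148 stages the ratio has grown by (√(73.93/69.94))^148 = (73.93/69.94)^(148/2).
= 1.05705^74 = 60.7.

60.7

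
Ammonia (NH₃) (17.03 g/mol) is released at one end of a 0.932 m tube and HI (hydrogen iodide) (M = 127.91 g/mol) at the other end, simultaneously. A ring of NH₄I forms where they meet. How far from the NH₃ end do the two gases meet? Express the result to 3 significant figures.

Graham's law gives d_NH₃/d_HI = rate_NH₃/rate_HI = √(M_HI/M_NH₃) = √(127.91/17.03) = 2.741.
With d_NH₃ + d_HI = 0.932 m, d_HI = 0.932/(1 + 2.741) = 0.2492 m.
d_NH₃ = 0.932 − 0.2492 = 0.683 m.

0.683 m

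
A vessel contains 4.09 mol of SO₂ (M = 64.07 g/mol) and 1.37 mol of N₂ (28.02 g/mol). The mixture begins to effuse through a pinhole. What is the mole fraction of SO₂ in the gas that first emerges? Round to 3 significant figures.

0.664

The effusion rate of species i is ∝ p_i/√M_i ∝ n_i/√M_i.
So x_SO₂ in the escaping gas = (n_SO₂/√M_SO₂) / Σ(n_i/√M_i)
= (4.09/√64.07) / (4.09/√64.07 + 1.37/√28.02) = 0.5110/(0.5110 + 0.2588) = 0.664.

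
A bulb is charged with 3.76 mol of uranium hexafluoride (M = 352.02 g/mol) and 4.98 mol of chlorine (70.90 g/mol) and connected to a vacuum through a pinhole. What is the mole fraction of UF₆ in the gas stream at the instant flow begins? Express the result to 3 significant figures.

Effusion rate of each component ∝ n_i/√M_i (partial pressure × 1/√M).
x_UF₆(eff) = (n_UF₆/√M_UF₆) / (n_UF₆/√M_UF₆ + n_Cl₂/√M_Cl₂)
= (3.76/√352.02) / (3.76/√352.02 + 4.98/√70.90) = 0.2004/(0.2004 + 0.5914) = 0.253.

0.253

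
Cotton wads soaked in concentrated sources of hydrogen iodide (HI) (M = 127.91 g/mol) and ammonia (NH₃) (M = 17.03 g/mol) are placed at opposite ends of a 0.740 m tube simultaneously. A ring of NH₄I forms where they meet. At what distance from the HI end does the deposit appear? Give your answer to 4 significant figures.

0.1978 m

Distances travelled in equal time are proportional to diffusion rates, so d_HI/d_NH₃ = √(M_NH₃/M_HI) = √(17.03/127.91) = 0.3649.
With d_HI + d_NH₃ = 0.740 m, d_NH₃ = 0.740/(1 + 0.3649) = 0.5422 m.
d_HI = 0.740 − 0.5422 = 0.1978 m.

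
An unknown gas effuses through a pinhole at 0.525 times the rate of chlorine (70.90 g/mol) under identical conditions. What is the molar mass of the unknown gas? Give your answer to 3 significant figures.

Using Graham's law: rate_X/rate_Cl₂ = √(M_Cl₂/M_X).
0.525 = √(70.90/M_X)
M_X = 70.90 / 0.525² = 70.90 / 0.2756 = 257 g/mol

257 g/mol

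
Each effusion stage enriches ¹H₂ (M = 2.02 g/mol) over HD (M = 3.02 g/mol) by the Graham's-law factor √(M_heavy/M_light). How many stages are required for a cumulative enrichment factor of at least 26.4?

17

With α = √(3.02/2.02) per stage, ln α = ½ ln(1.49505) = 0.2011.
Need α^N ≥ 26.4 ⇒ N ≥ ln(26.4) / ln α = 3.273 / 0.2011 = 16.28.
Rounding up, N = 17 stages.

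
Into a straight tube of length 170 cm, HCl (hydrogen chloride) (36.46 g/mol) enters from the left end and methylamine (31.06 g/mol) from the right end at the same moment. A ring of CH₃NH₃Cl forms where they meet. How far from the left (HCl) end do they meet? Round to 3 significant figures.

Distances travelled in equal time are proportional to diffusion rates, so d_HCl/d_CH₃NH₂ = √(M_CH₃NH₂/M_HCl) = √(31.06/36.46) = 0.9230.
With d_HCl + d_CH₃NH₂ = 170 cm, d_CH₃NH₂ = 170/(1 + 0.9230) = 88.40 cm.
d_HCl = 170 − 88.40 = 81.6 cm.

81.6 cm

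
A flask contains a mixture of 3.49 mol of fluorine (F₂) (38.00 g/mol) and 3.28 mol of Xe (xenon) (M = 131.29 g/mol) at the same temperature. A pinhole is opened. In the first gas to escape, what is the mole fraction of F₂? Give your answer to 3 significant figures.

Rate_i ∝ x_i/√M_i (Graham's law weighted by mole fraction), so the effusate composition follows n_i/√M_i.
So x_F₂ in the escaping gas = (n_F₂/√M_F₂) / Σ(n_i/√M_i)
= (3.49/√38.00) / (3.49/√38.00 + 3.28/√131.29) = 0.5662/(0.5662 + 0.2863) = 0.664.

0.664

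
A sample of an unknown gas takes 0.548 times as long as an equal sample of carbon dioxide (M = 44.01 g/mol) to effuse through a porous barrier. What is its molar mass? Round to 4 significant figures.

13.22 g/mol

Since effusion rate ∝ 1/√M, t_X/t_CO₂ = √(M_X/M_CO₂).
0.548 = √(M_X/44.01)
M_X = 44.01 × 0.548² = 44.01 × 0.3003 = 13.22 g/mol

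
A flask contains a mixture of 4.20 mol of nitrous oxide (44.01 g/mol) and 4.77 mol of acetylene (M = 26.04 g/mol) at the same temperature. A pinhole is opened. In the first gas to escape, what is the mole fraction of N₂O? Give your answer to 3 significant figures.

0.404

Each component's effusion rate ∝ (its partial pressure)·(1/√M) ∝ n_i/√M_i.
Mole fraction of N₂O in the effusate = (n_N₂O/√M_N₂O) / (n_N₂O/√M_N₂O + n_C₂H₂/√M_C₂H₂)
= (4.20/√44.01) / (4.20/√44.01 + 4.77/√26.04) = 0.6331/(0.6331 + 0.9348) = 0.404.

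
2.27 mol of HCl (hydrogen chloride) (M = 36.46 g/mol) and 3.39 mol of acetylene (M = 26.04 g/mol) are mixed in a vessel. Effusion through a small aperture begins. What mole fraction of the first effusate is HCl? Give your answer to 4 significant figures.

0.3614

The effusion rate of species i is ∝ p_i/√M_i ∝ n_i/√M_i.
x_HCl(eff) = (n_HCl/√M_HCl) / (n_HCl/√M_HCl + n_C₂H₂/√M_C₂H₂)
= (2.27/√36.46) / (2.27/√36.46 + 3.39/√26.04) = 0.3759/(0.3759 + 0.6643) = 0.3614.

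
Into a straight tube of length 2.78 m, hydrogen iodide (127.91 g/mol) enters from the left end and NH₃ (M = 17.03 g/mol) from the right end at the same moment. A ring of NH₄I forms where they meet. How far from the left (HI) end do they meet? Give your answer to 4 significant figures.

0.7432 m

Graham's law gives d_HI/d_NH₃ = rate_HI/rate_NH₃ = √(M_NH₃/M_HI) = √(17.03/127.91) = 0.3649.
With d_HI + d_NH₃ = 2.78 m, d_NH₃ = 2.78/(1 + 0.3649) = 2.037 m.
d_HI = 2.78 − 2.037 = 0.7432 m.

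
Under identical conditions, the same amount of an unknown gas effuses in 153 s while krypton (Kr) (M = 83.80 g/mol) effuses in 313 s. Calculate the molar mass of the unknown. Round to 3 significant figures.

20.0 g/mol

Since effusion rate ∝ 1/√M, t_X/t_Kr = √(M_X/M_Kr).
153/313 = 0.4888 = √(M_X/83.80)
M_X = 83.80 × 0.4888² = 83.80 × 0.2389 = 20.0 g/mol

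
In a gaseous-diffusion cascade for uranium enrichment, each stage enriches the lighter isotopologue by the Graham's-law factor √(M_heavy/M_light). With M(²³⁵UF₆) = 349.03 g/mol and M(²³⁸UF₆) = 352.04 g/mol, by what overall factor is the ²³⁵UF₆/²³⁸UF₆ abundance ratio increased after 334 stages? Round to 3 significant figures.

4.20

Each stage multiplies the ratio by α = √(352.04/349.03), so after 334 stages the overall factor is α^334 = (352.04/349.03)^(334/2).
= 1.00862^167 = 4.20.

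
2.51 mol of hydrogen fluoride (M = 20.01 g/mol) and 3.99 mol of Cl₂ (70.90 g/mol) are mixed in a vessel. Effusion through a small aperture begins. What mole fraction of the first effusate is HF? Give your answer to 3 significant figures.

Effusion rate of each component ∝ n_i/√M_i (partial pressure × 1/√M).
x_HF(eff) = (n_HF/√M_HF) / (n_HF/√M_HF + n_Cl₂/√M_Cl₂)
= (2.51/√20.01) / (2.51/√20.01 + 3.99/√70.90) = 0.5611/(0.5611 + 0.4739) = 0.542.

0.542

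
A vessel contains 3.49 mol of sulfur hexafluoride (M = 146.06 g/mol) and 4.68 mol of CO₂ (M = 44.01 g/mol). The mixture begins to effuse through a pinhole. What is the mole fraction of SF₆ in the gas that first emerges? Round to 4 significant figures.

Rate_i ∝ x_i/√M_i (Graham's law weighted by mole fraction), so the effusate composition follows n_i/√M_i.
So x_SF₆ in the escaping gas = (n_SF₆/√M_SF₆) / Σ(n_i/√M_i)
= (3.49/√146.06) / (3.49/√146.06 + 4.68/√44.01) = 0.2888/(0.2888 + 0.7055) = 0.2905.

0.2905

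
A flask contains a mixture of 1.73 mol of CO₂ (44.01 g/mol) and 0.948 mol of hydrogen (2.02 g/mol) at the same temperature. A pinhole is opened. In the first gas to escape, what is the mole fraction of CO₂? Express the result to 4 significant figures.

Effusion rate of each component ∝ n_i/√M_i (partial pressure × 1/√M).
So x_CO₂ in the escaping gas = (n_CO₂/√M_CO₂) / Σ(n_i/√M_i)
= (1.73/√44.01) / (1.73/√44.01 + 0.948/√2.02) = 0.2608/(0.2608 + 0.6670) = 0.2811.

0.2811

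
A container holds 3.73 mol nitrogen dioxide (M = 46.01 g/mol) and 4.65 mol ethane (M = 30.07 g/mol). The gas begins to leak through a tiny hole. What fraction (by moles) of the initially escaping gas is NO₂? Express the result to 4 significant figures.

0.3934

Each component's effusion rate ∝ (its partial pressure)·(1/√M) ∝ n_i/√M_i.
So x_NO₂ in the escaping gas = (n_NO₂/√M_NO₂) / Σ(n_i/√M_i)
= (3.73/√46.01) / (3.73/√46.01 + 4.65/√30.07) = 0.5499/(0.5499 + 0.8480) = 0.3934.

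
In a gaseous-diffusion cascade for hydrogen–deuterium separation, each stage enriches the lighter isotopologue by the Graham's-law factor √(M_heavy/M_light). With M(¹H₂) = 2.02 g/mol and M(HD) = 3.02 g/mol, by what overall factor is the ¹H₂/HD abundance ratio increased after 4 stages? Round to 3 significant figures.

2.24

The single-stage factor is √(M_heavy/M_light), so 4 stages give [√(3.02/2.02)]^4 = (3.02/2.02)^(4/2).
= 1.49505^2 = 2.24.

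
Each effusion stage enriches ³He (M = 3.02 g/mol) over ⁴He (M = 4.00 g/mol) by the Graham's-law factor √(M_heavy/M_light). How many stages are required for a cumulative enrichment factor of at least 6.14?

With α = √(4.00/3.02) per stage, ln α = ½ ln(1.32450) = 0.1405.
Need α^N ≥ 6.14 ⇒ N ≥ ln(6.14) / ln α = 1.815 / 0.1405 = 12.92.
Rounding up, N = 13 stages.

13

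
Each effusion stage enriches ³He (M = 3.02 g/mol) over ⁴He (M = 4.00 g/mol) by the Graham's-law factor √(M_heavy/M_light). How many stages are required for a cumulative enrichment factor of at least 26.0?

With α = √(4.00/3.02) per stage, ln α = ½ ln(1.32450) = 0.1405.
Need α^N ≥ 26.0 ⇒ N ≥ ln(26.0) / ln α = 3.258 / 0.1405 = 23.19.
Minimum whole number of stages: N = 24.

24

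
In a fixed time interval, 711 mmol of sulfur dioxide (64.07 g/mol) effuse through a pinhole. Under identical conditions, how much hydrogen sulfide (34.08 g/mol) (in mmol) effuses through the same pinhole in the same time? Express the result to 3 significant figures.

975 mmol

Graham's law gives rate_H₂S/rate_SO₂ = √(M_SO₂/M_H₂S) = √(64.07/34.08) = √1.880 = 1.371.
So the amount for H₂S is 711 × 1.371 = 975 mmol.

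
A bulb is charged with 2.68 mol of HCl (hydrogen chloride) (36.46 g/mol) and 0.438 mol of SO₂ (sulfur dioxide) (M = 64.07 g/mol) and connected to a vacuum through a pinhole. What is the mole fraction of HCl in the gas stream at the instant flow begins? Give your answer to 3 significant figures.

0.890

Each component's effusion rate ∝ (its partial pressure)·(1/√M) ∝ n_i/√M_i.
x_HCl(eff) = (n_HCl/√M_HCl) / (n_HCl/√M_HCl + n_SO₂/√M_SO₂)
= (2.68/√36.46) / (2.68/√36.46 + 0.438/√64.07) = 0.4438/(0.4438 + 0.05472) = 0.890.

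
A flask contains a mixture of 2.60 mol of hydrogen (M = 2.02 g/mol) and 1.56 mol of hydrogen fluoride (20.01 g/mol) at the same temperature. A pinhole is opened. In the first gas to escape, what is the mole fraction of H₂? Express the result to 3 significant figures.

Rate_i ∝ x_i/√M_i (Graham's law weighted by mole fraction), so the effusate composition follows n_i/√M_i.
Mole fraction of H₂ in the effusate = (n_H₂/√M_H₂) / (n_H₂/√M_H₂ + n_HF/√M_HF)
= (2.60/√2.02) / (2.60/√2.02 + 1.56/√20.01) = 1.829/(1.829 + 0.3487) = 0.840.

0.840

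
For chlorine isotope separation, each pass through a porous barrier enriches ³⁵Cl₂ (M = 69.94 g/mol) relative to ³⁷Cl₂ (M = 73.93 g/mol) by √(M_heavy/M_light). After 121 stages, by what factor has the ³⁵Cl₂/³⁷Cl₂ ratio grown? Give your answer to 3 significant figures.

28.7

Each stage multiplies the ratio by α = √(73.93/69.94), so after 121 stages the overall factor is α^121 = (73.93/69.94)^(121/2).
= 1.05705^(121/2) = 28.7.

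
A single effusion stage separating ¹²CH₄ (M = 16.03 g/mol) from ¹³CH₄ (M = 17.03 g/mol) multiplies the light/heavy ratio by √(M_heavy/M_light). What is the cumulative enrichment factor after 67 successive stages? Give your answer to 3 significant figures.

The single-stage factor is √(M_heavy/M_light), so 67 stages give [√(17.03/16.03)]^67 = (17.03/16.03)^(67/2).
= 1.06238^(67/2) = 7.59.

7.59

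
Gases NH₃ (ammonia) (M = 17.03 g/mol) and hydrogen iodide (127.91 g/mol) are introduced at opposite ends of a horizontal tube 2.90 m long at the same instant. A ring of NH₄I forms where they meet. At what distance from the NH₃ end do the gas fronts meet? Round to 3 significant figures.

Graham's law gives d_NH₃/d_HI = rate_NH₃/rate_HI = √(M_HI/M_NH₃) = √(127.91/17.03) = 2.741.
With d_NH₃ + d_HI = 2.90 m, d_HI = 2.90/(1 + 2.741) = 0.7753 m.
d_NH₃ = 2.90 − 0.7753 = 2.12 m.

2.12 m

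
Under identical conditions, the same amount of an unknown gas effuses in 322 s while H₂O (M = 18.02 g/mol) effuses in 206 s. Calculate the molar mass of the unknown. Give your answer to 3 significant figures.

44.0 g/mol

By Graham's law, t_X/t_H₂O = √(M_X/M_H₂O).
322/206 = 1.563 = √(M_X/18.02)
M_X = 18.02 × 1.563² = 18.02 × 2.443 = 44.0 g/mol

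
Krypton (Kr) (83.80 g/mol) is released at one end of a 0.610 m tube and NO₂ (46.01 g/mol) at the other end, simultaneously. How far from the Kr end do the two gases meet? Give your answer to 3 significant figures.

0.260 m

The fronts meet when d_Kr + d_NO₂ = L with d_Kr/d_NO₂ = √(M_NO₂/M_Kr) (Graham's law). Here √(M_NO₂/M_Kr) = √(46.01/83.80) = 0.7410.
With d_Kr + d_NO₂ = 0.610 m, d_NO₂ = 0.610/(1 + 0.7410) = 0.3504 m.
d_Kr = 0.610 − 0.3504 = 0.260 m.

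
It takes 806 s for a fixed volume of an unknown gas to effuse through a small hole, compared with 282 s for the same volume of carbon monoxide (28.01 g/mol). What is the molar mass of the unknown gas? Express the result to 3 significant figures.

Graham's law gives t_X/t_CO = √(M_X/M_CO).
806/282 = 2.858 = √(M_X/28.01)
M_X = 28.01 × 2.858² = 28.01 × 8.169 = 229 g/mol

229 g/mol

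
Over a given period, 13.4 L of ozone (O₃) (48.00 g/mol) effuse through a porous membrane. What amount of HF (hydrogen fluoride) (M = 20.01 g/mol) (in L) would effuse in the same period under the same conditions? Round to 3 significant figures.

20.8 L

By Graham's law, rate_HF/rate_O₃ = √(M_O₃/M_HF) = √(48.00/20.01) = √2.399 = 1.549.
So the volume for HF is 13.4 × 1.549 = 20.8 L.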